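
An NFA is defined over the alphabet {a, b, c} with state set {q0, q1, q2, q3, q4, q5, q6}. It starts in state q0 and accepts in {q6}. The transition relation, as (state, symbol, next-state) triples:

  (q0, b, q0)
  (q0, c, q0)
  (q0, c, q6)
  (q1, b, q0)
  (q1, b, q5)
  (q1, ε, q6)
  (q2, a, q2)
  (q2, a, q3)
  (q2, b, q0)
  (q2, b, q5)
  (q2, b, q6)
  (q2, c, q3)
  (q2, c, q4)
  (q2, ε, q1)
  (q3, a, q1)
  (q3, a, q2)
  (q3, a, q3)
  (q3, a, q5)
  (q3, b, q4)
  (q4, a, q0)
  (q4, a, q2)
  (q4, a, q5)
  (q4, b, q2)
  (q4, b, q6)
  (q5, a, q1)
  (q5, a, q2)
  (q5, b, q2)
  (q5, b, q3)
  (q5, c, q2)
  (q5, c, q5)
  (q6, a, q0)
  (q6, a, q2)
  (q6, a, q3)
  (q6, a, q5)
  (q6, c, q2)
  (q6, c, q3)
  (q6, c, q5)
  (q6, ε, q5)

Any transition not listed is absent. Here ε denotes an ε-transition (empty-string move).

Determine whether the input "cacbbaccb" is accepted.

Yes

Start in {q0}.
Read 'c': q0→{q0, q6}; union {q0, q6}; ε-closure = {q0, q5, q6}.
Read 'a': q0→∅, q5→{q1, q2}, q6→{q0, q2, q3, q5}; union {q0, q1, q2, q3, q5}; ε-closure = {q0, q1, q2, q3, q5, q6}.
Read 'c': q0→{q0, q6}, q1→∅, q2→{q3, q4}, q3→∅, q5→{q2, q5}, q6→{q2, q3, q5}; union {q0, q2, q3, q4, q5, q6}; ε-closure = {q0, q1, q2, q3, q4, q5, q6}.
Read 'b': q0→{q0}, q1→{q0, q5}, q2→{q0, q5, q6}, q3→{q4}, q4→{q2, q6}, q5→{q2, q3}, q6→∅; union {q0, q2, q3, q4, q5, q6}; ε-closure = {q0, q1, q2, q3, q4, q5, q6}.
Read 'b': q0→{q0}, q1→{q0, q5}, q2→{q0, q5, q6}, q3→{q4}, q4→{q2, q6}, q5→{q2, q3}, q6→∅; union {q0, q2, q3, q4, q5, q6}; ε-closure = {q0, q1, q2, q3, q4, q5, q6}.
Read 'a': q0→∅, q1→∅, q2→{q2, q3}, q3→{q1, q2, q3, q5}, q4→{q0, q2, q5}, q5→{q1, q2}, q6→{q0, q2, q3, q5}; union {q0, q1, q2, q3, q5}; ε-closure = {q0, q1, q2, q3, q5, q6}.
Read 'c': q0→{q0, q6}, q1→∅, q2→{q3, q4}, q3→∅, q5→{q2, q5}, q6→{q2, q3, q5}; union {q0, q2, q3, q4, q5, q6}; ε-closure = {q0, q1, q2, q3, q4, q5, q6}.
Read 'c': q0→{q0, q6}, q1→∅, q2→{q3, q4}, q3→∅, q4→∅, q5→{q2, q5}, q6→{q2, q3, q5}; union {q0, q2, q3, q4, q5, q6}; ε-closure = {q0, q1, q2, q3, q4, q5, q6}.
Read 'b': q0→{q0}, q1→{q0, q5}, q2→{q0, q5, q6}, q3→{q4}, q4→{q2, q6}, q5→{q2, q3}, q6→∅; union {q0, q2, q3, q4, q5, q6}; ε-closure = {q0, q1, q2, q3, q4, q5, q6}.
The final set {q0, q1, q2, q3, q4, q5, q6} contains the accepting state q6.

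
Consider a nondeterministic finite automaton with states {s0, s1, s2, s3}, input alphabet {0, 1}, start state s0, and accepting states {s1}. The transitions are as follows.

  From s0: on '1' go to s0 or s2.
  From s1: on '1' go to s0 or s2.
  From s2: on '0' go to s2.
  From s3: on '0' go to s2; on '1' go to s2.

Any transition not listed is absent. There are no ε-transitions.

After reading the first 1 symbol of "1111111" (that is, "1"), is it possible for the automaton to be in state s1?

No

Start in {s0}.
Read '1': {s0} → {s0, s2}.
State s1 is not in {s0, s2}.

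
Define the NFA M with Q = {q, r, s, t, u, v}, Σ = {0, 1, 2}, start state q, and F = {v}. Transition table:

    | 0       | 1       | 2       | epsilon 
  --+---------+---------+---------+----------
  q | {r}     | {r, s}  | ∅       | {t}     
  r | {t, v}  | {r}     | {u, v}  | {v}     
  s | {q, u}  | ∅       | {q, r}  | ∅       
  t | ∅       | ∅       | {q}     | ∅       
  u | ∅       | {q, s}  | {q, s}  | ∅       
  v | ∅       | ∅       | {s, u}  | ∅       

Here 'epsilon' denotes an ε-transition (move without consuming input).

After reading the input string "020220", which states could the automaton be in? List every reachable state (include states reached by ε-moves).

{r, t, v}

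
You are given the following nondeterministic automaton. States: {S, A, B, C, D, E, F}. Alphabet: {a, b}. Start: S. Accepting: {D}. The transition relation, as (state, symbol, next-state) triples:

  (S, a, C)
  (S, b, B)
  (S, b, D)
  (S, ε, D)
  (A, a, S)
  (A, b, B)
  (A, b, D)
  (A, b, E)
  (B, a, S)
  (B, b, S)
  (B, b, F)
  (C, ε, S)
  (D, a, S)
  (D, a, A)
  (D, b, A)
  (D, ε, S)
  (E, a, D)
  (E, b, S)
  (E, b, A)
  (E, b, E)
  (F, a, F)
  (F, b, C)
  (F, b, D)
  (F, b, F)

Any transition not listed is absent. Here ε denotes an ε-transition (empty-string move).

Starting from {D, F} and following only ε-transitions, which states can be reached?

{S, D, F}

Begin with {D, F}.
ε-move D → S; add S.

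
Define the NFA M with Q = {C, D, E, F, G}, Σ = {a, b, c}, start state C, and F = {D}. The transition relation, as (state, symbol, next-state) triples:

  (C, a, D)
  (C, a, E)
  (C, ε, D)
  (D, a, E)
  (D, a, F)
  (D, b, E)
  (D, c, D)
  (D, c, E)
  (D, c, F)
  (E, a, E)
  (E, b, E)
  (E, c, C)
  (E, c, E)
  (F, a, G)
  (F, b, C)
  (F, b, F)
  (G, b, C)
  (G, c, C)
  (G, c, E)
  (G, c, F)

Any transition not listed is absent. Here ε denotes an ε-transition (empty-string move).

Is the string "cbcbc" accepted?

Start: ε-closure({C}) = {C, D}.
Read 'c': C→∅, D→{D, E, F}; now {D, E, F}.
Read 'b': D→{E}, E→{E}, F→{C, F}; union {C, E, F}; ε-closure = {C, D, E, F}.
Read 'c': C→∅, D→{D, E, F}, E→{C, E}, F→∅; now {C, D, E, F}.
Read 'b': C→∅, D→{E}, E→{E}, F→{C, F}; union {C, E, F}; ε-closure = {C, D, E, F}.
Read 'c': C→∅, D→{D, E, F}, E→{C, E}, F→∅; now {C, D, E, F}.
The final set {C, D, E, F} contains the accepting state D.

Yes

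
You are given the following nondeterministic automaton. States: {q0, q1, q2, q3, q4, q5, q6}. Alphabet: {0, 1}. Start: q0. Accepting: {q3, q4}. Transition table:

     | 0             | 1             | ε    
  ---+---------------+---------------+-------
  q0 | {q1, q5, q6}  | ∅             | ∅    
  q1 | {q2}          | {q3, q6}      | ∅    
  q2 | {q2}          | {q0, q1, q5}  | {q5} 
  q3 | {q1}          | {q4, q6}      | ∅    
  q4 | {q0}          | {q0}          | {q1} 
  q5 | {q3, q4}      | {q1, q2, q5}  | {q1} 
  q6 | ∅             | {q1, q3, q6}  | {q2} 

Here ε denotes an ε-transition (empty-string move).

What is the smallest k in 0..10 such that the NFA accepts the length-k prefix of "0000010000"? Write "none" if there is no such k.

Start in {q0}.
Read '0': {q0} → {q1, q2, q5, q6}.
Read '0': {q1, q2, q5, q6} → {q1, q2, q3, q4, q5}.
None of the earlier sets intersect F, but {q1, q2, q3, q4, q5} does.

2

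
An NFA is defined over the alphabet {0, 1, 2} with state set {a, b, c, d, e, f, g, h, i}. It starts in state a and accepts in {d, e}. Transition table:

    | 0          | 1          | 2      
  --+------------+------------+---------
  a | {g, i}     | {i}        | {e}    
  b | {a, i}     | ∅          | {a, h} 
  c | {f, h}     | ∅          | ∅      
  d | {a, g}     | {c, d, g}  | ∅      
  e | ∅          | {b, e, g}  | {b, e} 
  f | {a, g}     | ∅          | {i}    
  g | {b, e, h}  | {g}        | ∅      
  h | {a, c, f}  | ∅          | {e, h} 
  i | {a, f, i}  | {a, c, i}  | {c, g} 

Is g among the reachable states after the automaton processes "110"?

Yes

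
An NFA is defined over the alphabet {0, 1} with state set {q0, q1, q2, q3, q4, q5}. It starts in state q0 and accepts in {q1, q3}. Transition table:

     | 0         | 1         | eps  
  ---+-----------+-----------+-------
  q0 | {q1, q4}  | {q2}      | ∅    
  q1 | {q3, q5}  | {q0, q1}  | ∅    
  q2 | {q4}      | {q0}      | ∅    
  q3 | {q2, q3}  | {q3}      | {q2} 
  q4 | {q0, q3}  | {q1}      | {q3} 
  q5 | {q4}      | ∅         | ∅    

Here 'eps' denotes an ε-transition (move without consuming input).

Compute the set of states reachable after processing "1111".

{q0}

Start in {q0}.
Read '1': {q0} → {q2}.
Read '1': {q2} → {q0}.
Read '1': {q0} → {q2}.
Read '1': {q2} → {q0}.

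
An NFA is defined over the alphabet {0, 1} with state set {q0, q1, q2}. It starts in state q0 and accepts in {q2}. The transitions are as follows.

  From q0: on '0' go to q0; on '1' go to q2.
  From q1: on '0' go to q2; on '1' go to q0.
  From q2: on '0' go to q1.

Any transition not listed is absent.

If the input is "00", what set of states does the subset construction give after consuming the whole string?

Start in {q0}.
Read '0': q0→{q0}; now {q0}.
Read '0': q0→{q0}; now {q0}.

{q0}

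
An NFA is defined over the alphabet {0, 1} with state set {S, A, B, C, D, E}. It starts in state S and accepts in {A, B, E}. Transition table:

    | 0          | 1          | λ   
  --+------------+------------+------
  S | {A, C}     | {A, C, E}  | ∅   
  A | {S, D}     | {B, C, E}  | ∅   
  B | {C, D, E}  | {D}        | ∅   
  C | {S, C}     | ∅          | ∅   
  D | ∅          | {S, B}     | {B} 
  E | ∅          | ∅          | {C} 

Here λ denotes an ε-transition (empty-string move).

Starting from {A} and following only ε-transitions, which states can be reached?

Begin with {A}.
No ε-moves leave this set, so the closure equals the set itself.

{A}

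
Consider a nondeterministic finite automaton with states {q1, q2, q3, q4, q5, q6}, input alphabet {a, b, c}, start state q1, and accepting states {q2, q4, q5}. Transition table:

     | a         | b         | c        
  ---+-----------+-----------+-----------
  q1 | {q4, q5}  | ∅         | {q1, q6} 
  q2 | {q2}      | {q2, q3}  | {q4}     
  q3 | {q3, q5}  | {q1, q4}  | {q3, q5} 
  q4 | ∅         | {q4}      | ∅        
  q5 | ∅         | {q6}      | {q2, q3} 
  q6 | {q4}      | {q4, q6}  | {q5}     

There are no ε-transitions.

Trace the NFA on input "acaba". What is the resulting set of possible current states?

{q2, q3, q4, q5}

Start in {q1}.
Read 'a': {q1} → {q4, q5}.
Read 'c': {q4, q5} → {q2, q3}.
Read 'a': {q2, q3} → {q2, q3, q5}.
Read 'b': {q2, q3, q5} → {q1, q2, q3, q4, q6}.
Read 'a': {q1, q2, q3, q4, q6} → {q2, q3, q4, q5}.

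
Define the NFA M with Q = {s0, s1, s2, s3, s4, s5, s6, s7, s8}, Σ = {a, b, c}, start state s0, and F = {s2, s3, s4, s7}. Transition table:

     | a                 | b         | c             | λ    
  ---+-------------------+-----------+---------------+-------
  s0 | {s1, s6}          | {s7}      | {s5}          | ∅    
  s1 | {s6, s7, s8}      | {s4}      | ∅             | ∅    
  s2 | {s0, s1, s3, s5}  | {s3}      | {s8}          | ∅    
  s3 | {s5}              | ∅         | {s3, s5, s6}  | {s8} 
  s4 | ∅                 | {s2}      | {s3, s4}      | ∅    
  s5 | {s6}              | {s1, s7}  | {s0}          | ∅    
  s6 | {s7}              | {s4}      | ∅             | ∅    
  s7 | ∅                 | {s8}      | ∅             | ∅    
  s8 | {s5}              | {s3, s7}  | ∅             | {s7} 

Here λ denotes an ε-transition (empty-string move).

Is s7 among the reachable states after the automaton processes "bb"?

Start in {s0}.
Read 'b': {s0} → {s7}.
Read 'b': {s7} → {s7, s8}.
State s7 is in {s7, s8}.

Yes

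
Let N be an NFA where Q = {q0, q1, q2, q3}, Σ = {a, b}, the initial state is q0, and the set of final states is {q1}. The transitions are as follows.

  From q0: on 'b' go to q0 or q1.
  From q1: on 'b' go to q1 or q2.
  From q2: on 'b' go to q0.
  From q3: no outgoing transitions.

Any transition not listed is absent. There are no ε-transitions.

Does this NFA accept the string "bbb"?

Start in {q0}.
Read 'b': q0→{q0, q1}; now {q0, q1}.
Read 'b': q0→{q0, q1}, q1→{q1, q2}; now {q0, q1, q2}.
Read 'b': q0→{q0, q1}, q1→{q1, q2}, q2→{q0}; now {q0, q1, q2}.
The final set {q0, q1, q2} contains the accepting state q1.

Yes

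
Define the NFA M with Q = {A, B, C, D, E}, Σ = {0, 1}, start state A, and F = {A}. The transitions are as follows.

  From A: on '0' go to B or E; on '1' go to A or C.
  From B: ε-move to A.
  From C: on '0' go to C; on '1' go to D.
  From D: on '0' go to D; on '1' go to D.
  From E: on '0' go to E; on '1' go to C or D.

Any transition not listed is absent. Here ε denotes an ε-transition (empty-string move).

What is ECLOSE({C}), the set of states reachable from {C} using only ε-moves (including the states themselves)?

Begin with {C}.
No ε-moves leave this set, so the closure equals the set itself.

{C}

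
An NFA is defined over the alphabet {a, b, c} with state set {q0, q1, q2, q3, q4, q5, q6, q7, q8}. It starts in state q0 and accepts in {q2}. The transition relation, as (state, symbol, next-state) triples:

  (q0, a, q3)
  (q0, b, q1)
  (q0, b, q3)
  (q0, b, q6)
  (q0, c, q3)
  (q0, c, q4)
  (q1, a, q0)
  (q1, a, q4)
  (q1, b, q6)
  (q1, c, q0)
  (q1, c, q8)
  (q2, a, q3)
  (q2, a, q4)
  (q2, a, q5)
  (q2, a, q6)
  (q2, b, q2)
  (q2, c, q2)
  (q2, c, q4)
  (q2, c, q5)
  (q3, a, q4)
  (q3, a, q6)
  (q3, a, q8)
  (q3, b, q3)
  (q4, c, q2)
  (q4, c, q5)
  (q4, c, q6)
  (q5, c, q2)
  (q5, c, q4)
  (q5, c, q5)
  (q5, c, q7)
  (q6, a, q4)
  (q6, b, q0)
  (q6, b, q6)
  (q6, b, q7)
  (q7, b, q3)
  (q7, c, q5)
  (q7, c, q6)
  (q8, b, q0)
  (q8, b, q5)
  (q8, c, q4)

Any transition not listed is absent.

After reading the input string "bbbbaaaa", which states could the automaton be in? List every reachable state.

Start in {q0}.
Read 'b': {q0} → {q1, q3, q6}.
Read 'b': {q1, q3, q6} → {q0, q3, q6, q7}.
Read 'b': {q0, q3, q6, q7} → {q0, q1, q3, q6, q7}.
Read 'b': {q0, q1, q3, q6, q7} → {q0, q1, q3, q6, q7}.
Read 'a': {q0, q1, q3, q6, q7} → {q0, q3, q4, q6, q8}.
Read 'a': {q0, q3, q4, q6, q8} → {q3, q4, q6, q8}.
Read 'a': {q3, q4, q6, q8} → {q4, q6, q8}.
Read 'a': {q4, q6, q8} → {q4}.

{q4}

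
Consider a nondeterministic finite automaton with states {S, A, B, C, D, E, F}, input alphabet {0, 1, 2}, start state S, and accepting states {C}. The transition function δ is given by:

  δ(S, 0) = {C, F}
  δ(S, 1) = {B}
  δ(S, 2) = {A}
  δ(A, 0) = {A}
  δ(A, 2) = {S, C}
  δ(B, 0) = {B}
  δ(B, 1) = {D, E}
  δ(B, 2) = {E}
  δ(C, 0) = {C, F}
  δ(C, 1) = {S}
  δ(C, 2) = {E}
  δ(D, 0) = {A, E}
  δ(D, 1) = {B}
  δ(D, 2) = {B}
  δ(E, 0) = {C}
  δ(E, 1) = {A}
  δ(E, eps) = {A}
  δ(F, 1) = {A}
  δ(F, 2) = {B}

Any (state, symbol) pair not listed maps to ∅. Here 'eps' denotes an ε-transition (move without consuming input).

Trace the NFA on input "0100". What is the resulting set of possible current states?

Start in {S}.
Read '0': S→{C, F}; now {C, F}.
Read '1': C→{S}, F→{A}; now {S, A}.
Read '0': S→{C, F}, A→{A}; now {A, C, F}.
Read '0': A→{A}, C→{C, F}, F→∅; now {A, C, F}.

{A, C, F}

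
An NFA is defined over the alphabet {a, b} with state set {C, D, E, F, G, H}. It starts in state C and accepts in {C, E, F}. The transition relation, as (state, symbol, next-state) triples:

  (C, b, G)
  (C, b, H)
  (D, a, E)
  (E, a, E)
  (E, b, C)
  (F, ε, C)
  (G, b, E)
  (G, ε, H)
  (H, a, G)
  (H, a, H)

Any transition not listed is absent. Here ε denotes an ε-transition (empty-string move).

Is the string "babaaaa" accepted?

Yes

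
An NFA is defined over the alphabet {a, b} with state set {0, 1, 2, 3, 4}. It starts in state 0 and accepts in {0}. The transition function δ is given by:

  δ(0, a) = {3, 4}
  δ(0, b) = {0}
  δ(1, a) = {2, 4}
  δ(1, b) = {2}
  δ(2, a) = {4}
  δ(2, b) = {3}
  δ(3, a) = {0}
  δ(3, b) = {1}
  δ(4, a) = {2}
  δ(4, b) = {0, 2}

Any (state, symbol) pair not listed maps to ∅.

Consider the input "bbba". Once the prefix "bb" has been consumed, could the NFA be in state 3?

No

Start in {0}.
Read 'b': {0} → {0}.
Read 'b': {0} → {0}.
State 3 is not in {0}.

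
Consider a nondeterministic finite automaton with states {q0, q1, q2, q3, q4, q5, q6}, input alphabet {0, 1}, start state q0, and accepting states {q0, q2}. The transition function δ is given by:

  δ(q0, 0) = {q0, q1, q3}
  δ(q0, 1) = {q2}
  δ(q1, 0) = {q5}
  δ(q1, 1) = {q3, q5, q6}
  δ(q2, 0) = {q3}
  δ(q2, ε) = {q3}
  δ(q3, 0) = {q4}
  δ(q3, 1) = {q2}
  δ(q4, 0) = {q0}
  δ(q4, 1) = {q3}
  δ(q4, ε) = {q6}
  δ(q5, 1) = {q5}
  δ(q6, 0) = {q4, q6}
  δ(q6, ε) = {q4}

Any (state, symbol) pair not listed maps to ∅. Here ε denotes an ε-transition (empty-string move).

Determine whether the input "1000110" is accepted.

Start in {q0}.
Read '1': q0→{q2}; union {q2}; ε-closure = {q2, q3}.
Read '0': q2→{q3}, q3→{q4}; union {q3, q4}; ε-closure = {q3, q4, q6}.
Read '0': q3→{q4}, q4→{q0}, q6→{q4, q6}; now {q0, q4, q6}.
Read '0': q0→{q0, q1, q3}, q4→{q0}, q6→{q4, q6}; now {q0, q1, q3, q4, q6}.
Read '1': q0→{q2}, q1→{q3, q5, q6}, q3→{q2}, q4→{q3}, q6→∅; union {q2, q3, q5, q6}; ε-closure = {q2, q3, q4, q5, q6}.
Read '1': q2→∅, q3→{q2}, q4→{q3}, q5→{q5}, q6→∅; now {q2, q3, q5}.
Read '0': q2→{q3}, q3→{q4}, q5→∅; union {q3, q4}; ε-closure = {q3, q4, q6}.
The final set {q3, q4, q6} contains no accepting state.

No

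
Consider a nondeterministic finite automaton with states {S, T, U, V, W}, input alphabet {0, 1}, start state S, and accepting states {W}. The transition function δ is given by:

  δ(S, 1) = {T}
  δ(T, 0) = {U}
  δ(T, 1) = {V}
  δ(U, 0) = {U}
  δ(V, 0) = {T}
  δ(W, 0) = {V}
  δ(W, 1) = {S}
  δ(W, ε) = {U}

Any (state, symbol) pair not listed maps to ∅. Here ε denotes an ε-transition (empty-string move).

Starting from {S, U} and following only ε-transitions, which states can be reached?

Begin with {S, U}.
No ε-moves leave this set, so the closure equals the set itself.

{S, U}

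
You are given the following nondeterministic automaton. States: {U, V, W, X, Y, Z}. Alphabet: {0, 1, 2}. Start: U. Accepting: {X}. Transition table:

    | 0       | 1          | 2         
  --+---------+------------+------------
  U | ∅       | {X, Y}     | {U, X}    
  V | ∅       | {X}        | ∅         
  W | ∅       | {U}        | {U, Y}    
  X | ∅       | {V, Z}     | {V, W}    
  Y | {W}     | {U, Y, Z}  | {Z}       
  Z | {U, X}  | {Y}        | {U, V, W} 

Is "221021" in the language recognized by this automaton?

Start in {U}.
Read '2': {U} → {U, X}.
Read '2': {U, X} → {U, V, W, X}.
Read '1': {U, V, W, X} → {U, V, X, Y, Z}.
Read '0': {U, V, X, Y, Z} → {U, W, X}.
Read '2': {U, W, X} → {U, V, W, X, Y}.
Read '1': {U, V, W, X, Y} → {U, V, X, Y, Z}.
The final set {U, V, X, Y, Z} contains the accepting state X.

Yes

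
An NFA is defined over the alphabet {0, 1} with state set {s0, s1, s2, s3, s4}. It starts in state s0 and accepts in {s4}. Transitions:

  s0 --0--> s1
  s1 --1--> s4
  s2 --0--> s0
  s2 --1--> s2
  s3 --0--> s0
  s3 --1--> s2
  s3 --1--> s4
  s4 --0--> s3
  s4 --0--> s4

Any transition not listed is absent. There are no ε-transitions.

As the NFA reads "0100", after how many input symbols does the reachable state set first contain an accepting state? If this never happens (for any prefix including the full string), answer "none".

Start in {s0}.
Read '0': s0→{s1}; now {s1}.
Read '1': s1→{s4}; now {s4}.
None of the earlier sets intersect F, but {s4} does.

2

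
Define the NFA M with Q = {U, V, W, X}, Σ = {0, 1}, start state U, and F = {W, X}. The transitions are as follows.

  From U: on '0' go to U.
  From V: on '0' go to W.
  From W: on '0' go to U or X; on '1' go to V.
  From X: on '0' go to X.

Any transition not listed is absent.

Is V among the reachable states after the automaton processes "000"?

Start in {U}.
Read '0': U→{U}; now {U}.
Read '0': U→{U}; now {U}.
Read '0': U→{U}; now {U}.
State V is not in {U}.

No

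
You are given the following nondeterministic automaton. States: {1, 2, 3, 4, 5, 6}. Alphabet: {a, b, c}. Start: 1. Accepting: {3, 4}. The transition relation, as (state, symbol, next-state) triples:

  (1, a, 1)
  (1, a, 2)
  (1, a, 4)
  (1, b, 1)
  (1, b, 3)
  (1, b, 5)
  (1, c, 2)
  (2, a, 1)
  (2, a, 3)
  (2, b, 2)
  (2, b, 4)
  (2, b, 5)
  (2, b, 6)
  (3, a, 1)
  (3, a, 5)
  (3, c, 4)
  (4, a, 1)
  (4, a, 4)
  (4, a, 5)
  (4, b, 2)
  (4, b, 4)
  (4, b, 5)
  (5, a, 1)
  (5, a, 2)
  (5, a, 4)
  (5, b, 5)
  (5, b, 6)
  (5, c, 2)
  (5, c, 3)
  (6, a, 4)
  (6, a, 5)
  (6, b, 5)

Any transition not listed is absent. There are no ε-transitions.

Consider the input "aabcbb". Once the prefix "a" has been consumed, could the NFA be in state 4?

Yes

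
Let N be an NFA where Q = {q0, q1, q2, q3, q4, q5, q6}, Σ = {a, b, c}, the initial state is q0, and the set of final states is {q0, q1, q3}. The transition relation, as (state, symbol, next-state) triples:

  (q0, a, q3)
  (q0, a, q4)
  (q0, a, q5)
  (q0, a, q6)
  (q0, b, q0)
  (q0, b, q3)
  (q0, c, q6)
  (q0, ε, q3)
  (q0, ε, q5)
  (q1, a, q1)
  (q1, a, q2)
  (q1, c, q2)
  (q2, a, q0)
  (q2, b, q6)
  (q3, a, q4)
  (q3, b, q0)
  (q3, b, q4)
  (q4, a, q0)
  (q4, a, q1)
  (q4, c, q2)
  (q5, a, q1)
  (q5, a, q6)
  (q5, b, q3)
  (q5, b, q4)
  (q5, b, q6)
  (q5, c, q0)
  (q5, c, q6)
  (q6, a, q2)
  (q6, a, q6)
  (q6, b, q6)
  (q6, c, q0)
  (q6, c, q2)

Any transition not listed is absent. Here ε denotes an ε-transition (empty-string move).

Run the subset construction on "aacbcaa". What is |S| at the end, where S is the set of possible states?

7

Start: ε-closure({q0}) = {q0, q3, q5}.
Read 'a': {q0, q3, q5} → {q1, q3, q4, q5, q6}.
Read 'a': {q1, q3, q4, q5, q6} → {q0, q1, q2, q3, q4, q5, q6}.
Read 'c': {q0, q1, q2, q3, q4, q5, q6} → {q0, q2, q3, q5, q6}.
Read 'b': {q0, q2, q3, q5, q6} → {q0, q3, q4, q5, q6}.
Read 'c': {q0, q3, q4, q5, q6} → {q0, q2, q3, q5, q6}.
Read 'a': {q0, q2, q3, q5, q6} → {q0, q1, q2, q3, q4, q5, q6}.
Read 'a': {q0, q1, q2, q3, q4, q5, q6} → {q0, q1, q2, q3, q4, q5, q6}.
That set has 7 states.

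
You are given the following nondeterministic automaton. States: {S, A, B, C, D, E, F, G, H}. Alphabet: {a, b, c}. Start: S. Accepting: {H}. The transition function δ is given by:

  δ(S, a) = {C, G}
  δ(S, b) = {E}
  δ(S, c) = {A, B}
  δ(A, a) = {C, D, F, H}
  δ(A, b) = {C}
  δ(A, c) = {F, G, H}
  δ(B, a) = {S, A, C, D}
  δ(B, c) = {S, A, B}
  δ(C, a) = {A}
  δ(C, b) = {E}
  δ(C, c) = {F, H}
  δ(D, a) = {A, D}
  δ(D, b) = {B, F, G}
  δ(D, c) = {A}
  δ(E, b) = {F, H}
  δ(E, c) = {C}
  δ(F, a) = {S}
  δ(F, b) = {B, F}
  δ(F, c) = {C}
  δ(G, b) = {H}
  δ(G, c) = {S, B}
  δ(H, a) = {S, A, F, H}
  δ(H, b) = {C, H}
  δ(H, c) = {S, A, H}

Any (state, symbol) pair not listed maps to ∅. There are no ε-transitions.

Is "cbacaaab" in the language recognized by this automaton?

Yes

Start in {S}.
Read 'c': S→{A, B}; now {A, B}.
Read 'b': A→{C}, B→∅; now {C}.
Read 'a': C→{A}; now {A}.
Read 'c': A→{F, G, H}; now {F, G, H}.
Read 'a': F→{S}, G→∅, H→{S, A, F, H}; now {S, A, F, H}.
Read 'a': S→{C, G}, A→{C, D, F, H}, F→{S}, H→{S, A, F, H}; now {S, A, C, D, F, G, H}.
Read 'a': S→{C, G}, A→{C, D, F, H}, C→{A}, D→{A, D}, F→{S}, G→∅, H→{S, A, F, H}; now {S, A, C, D, F, G, H}.
Read 'b': S→{E}, A→{C}, C→{E}, D→{B, F, G}, F→{B, F}, G→{H}, H→{C, H}; now {B, C, E, F, G, H}.
The final set {B, C, E, F, G, H} contains the accepting state H.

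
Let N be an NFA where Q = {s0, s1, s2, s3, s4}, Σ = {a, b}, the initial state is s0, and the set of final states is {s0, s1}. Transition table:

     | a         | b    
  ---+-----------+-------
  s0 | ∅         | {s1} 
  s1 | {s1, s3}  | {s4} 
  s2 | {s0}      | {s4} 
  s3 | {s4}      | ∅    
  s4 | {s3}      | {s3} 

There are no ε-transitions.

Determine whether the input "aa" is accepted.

Start in {s0}.
Read 'a': s0→∅; now ∅.
The set is empty and remains empty for the remaining 1 symbol.
The final set ∅ contains no accepting state.

No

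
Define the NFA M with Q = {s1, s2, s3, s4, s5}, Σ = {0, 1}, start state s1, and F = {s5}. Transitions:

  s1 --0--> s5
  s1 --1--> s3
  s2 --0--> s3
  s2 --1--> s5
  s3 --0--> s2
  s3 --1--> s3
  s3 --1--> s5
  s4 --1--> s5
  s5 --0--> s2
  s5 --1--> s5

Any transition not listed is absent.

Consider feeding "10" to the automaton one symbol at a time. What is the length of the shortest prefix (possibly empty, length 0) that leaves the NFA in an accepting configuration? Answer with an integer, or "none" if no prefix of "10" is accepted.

none

Start in {s1}.
Read '1': {s1} → {s3}.
Read '0': {s3} → {s2}.
No reachable set along the way intersects F.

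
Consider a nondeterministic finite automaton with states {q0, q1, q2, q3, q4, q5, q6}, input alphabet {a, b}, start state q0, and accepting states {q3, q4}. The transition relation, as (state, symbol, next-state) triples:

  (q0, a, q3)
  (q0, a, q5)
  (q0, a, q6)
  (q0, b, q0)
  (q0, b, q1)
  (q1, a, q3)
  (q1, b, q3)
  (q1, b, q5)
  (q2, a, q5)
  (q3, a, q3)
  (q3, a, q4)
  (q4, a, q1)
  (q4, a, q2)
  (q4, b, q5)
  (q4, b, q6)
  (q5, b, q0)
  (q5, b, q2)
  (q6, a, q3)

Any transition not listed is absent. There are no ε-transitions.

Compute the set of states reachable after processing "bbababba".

{q3, q5, q6}

Start in {q0}.
Read 'b': q0→{q0, q1}; now {q0, q1}.
Read 'b': q0→{q0, q1}, q1→{q3, q5}; now {q0, q1, q3, q5}.
Read 'a': q0→{q3, q5, q6}, q1→{q3}, q3→{q3, q4}, q5→∅; now {q3, q4, q5, q6}.
Read 'b': q3→∅, q4→{q5, q6}, q5→{q0, q2}, q6→∅; now {q0, q2, q5, q6}.
Read 'a': q0→{q3, q5, q6}, q2→{q5}, q5→∅, q6→{q3}; now {q3, q5, q6}.
Read 'b': q3→∅, q5→{q0, q2}, q6→∅; now {q0, q2}.
Read 'b': q0→{q0, q1}, q2→∅; now {q0, q1}.
Read 'a': q0→{q3, q5, q6}, q1→{q3}; now {q3, q5, q6}.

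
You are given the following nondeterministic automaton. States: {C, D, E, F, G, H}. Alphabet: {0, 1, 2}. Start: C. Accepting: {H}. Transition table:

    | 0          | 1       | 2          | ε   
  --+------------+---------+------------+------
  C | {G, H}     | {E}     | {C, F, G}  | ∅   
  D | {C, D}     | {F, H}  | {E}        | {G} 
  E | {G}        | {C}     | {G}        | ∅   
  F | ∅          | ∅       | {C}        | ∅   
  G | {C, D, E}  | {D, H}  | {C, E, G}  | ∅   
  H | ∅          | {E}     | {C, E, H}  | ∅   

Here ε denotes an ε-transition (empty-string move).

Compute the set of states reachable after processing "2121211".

{C, D, E, F, G, H}

Start in {C}.
Read '2': {C} → {C, F, G}.
Read '1': {C, F, G} → {D, E, G, H}.
Read '2': {D, E, G, H} → {C, E, G, H}.
Read '1': {C, E, G, H} → {C, D, E, G, H}.
Read '2': {C, D, E, G, H} → {C, E, F, G, H}.
Read '1': {C, E, F, G, H} → {C, D, E, G, H}.
Read '1': {C, D, E, G, H} → {C, D, E, F, G, H}.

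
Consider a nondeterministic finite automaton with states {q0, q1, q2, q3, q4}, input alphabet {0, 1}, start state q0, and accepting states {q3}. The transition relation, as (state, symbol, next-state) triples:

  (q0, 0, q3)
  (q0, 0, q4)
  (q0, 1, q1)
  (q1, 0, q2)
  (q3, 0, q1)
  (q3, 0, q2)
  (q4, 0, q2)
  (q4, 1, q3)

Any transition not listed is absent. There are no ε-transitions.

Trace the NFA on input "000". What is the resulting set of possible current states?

{q2}

Start in {q0}.
Read '0': q0→{q3, q4}; now {q3, q4}.
Read '0': q3→{q1, q2}, q4→{q2}; now {q1, q2}.
Read '0': q1→{q2}, q2→∅; now {q2}.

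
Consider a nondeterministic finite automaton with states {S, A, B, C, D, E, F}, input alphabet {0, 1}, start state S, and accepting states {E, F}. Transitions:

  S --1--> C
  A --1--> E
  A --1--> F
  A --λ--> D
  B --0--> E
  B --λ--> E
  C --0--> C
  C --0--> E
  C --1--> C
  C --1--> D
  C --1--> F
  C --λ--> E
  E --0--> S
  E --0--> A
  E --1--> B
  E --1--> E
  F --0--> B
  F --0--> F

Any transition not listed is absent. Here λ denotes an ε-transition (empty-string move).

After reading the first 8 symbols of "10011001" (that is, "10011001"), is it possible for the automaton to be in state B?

Yes

Start in {S}.
Read '1': S→{C}; union {C}; ε-closure = {C, E}.
Read '0': C→{C, E}, E→{S, A}; union {S, A, C, E}; ε-closure = {S, A, C, D, E}.
Read '0': S→∅, A→∅, C→{C, E}, D→∅, E→{S, A}; union {S, A, C, E}; ε-closure = {S, A, C, D, E}.
Read '1': S→{C}, A→{E, F}, C→{C, D, F}, D→∅, E→{B, E}; now {B, C, D, E, F}.
Read '1': B→∅, C→{C, D, F}, D→∅, E→{B, E}, F→∅; now {B, C, D, E, F}.
Read '0': B→{E}, C→{C, E}, D→∅, E→{S, A}, F→{B, F}; union {S, A, B, C, E, F}; ε-closure = {S, A, B, C, D, E, F}.
Read '0': S→∅, A→∅, B→{E}, C→{C, E}, D→∅, E→{S, A}, F→{B, F}; union {S, A, B, C, E, F}; ε-closure = {S, A, B, C, D, E, F}.
Read '1': S→{C}, A→{E, F}, B→∅, C→{C, D, F}, D→∅, E→{B, E}, F→∅; now {B, C, D, E, F}.
State B is in {B, C, D, E, F}.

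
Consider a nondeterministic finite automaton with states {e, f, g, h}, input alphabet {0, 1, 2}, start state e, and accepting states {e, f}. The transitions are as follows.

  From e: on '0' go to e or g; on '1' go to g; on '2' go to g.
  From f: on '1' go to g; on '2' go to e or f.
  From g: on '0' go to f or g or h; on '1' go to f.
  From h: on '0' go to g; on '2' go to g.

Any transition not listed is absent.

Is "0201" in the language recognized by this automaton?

Start in {e}.
Read '0': {e} → {e, g}.
Read '2': {e, g} → {g}.
Read '0': {g} → {f, g, h}.
Read '1': {f, g, h} → {f, g}.
The final set {f, g} contains the accepting state f.

Yes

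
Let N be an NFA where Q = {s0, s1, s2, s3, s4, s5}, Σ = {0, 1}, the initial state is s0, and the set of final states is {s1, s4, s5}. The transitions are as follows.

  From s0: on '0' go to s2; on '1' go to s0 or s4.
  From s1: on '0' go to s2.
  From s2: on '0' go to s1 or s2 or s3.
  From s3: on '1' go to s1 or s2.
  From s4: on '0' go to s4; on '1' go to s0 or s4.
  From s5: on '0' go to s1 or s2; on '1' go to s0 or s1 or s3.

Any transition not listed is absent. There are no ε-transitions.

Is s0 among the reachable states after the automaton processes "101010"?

Start in {s0}.
Read '1': s0→{s0, s4}; now {s0, s4}.
Read '0': s0→{s2}, s4→{s4}; now {s2, s4}.
Read '1': s2→∅, s4→{s0, s4}; now {s0, s4}.
Read '0': s0→{s2}, s4→{s4}; now {s2, s4}.
Read '1': s2→∅, s4→{s0, s4}; now {s0, s4}.
Read '0': s0→{s2}, s4→{s4}; now {s2, s4}.
State s0 is not in {s2, s4}.

No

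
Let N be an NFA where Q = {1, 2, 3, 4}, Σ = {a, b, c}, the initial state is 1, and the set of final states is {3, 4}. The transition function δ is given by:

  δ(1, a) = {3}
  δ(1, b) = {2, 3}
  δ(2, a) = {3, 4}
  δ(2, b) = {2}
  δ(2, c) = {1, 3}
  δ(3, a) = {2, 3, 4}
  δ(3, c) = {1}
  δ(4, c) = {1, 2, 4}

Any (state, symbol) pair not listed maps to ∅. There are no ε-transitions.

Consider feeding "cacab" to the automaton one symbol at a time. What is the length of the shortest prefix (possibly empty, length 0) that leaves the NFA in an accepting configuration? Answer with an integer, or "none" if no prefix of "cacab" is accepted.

Start in {1}.
Read 'c': {1} → ∅.
The set is empty and remains empty for the remaining 4 symbols.
No reachable set along the way intersects F.

none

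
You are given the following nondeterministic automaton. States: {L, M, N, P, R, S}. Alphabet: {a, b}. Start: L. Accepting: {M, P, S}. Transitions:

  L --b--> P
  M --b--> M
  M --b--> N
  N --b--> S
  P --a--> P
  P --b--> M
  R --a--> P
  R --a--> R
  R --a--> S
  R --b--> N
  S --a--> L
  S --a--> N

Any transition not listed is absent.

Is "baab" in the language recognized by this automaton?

Yes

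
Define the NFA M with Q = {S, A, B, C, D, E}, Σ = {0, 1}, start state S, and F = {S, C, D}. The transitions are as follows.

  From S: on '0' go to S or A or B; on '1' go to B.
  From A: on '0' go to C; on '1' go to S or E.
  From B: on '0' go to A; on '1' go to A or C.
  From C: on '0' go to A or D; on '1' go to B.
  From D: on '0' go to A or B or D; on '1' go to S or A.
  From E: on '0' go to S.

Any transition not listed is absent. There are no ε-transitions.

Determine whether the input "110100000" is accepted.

Yes

Start in {S}.
Read '1': S→{B}; now {B}.
Read '1': B→{A, C}; now {A, C}.
Read '0': A→{C}, C→{A, D}; now {A, C, D}.
Read '1': A→{S, E}, C→{B}, D→{S, A}; now {S, A, B, E}.
Read '0': S→{S, A, B}, A→{C}, B→{A}, E→{S}; now {S, A, B, C}.
Read '0': S→{S, A, B}, A→{C}, B→{A}, C→{A, D}; now {S, A, B, C, D}.
Read '0': S→{S, A, B}, A→{C}, B→{A}, C→{A, D}, D→{A, B, D}; now {S, A, B, C, D}.
Read '0': S→{S, A, B}, A→{C}, B→{A}, C→{A, D}, D→{A, B, D}; now {S, A, B, C, D}.
Read '0': S→{S, A, B}, A→{C}, B→{A}, C→{A, D}, D→{A, B, D}; now {S, A, B, C, D}.
The final set {S, A, B, C, D} contains the accepting states S, C, D.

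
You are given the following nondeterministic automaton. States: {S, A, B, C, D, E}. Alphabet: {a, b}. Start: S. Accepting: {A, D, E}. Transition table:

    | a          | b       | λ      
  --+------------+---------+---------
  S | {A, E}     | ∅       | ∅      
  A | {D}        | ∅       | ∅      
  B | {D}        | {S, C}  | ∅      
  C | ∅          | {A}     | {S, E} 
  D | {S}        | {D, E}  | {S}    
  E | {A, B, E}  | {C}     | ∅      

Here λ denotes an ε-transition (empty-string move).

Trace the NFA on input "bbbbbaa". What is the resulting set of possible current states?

∅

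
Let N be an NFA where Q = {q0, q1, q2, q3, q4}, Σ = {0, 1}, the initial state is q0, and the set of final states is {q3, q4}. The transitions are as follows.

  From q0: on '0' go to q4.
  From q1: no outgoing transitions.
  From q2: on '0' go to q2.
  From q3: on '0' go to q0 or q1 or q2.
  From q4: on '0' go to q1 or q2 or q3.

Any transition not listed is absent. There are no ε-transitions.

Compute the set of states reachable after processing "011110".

∅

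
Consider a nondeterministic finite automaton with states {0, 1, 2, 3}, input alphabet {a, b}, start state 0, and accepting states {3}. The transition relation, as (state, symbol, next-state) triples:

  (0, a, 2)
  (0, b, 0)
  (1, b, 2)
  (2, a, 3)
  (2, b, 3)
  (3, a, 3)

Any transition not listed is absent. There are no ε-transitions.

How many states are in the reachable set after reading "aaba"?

Start in {0}.
Read 'a': {0} → {2}.
Read 'a': {2} → {3}.
Read 'b': {3} → ∅.
The set is empty and remains empty for the remaining 1 symbol.
That set has 0 states.

0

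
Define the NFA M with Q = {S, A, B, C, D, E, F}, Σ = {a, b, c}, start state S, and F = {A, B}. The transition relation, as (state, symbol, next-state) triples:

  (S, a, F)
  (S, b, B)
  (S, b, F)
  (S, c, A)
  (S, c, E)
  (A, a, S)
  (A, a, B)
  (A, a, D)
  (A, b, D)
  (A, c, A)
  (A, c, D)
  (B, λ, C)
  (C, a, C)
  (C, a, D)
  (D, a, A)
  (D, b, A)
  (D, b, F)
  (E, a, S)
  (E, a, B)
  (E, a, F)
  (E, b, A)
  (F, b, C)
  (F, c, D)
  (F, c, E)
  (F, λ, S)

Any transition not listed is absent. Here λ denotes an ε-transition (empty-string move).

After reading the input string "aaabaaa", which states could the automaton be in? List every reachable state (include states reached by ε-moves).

{S, A, B, C, D, F}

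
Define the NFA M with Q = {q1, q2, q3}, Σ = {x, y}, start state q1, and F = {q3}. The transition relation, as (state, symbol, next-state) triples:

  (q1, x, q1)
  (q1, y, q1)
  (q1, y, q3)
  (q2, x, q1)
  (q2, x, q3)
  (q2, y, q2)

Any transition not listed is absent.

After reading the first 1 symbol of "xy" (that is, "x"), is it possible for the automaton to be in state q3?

Start in {q1}.
Read 'x': {q1} → {q1}.
State q3 is not in {q1}.

No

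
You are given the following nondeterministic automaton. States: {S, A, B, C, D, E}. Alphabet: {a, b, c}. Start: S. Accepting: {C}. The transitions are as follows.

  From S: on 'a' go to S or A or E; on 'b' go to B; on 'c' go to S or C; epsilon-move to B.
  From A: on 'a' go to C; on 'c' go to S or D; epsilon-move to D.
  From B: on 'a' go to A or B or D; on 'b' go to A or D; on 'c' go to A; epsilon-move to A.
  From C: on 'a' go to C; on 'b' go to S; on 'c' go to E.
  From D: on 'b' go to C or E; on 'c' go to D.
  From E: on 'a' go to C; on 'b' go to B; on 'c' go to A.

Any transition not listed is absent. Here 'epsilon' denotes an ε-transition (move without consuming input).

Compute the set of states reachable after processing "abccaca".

{S, A, B, C, D, E}

Start: ε-closure({S}) = {S, A, B, D}.
Read 'a': S→{S, A, E}, A→{C}, B→{A, B, D}, D→∅; now {S, A, B, C, D, E}.
Read 'b': S→{B}, A→∅, B→{A, D}, C→{S}, D→{C, E}, E→{B}; now {S, A, B, C, D, E}.
Read 'c': S→{S, C}, A→{S, D}, B→{A}, C→{E}, D→{D}, E→{A}; union {S, A, C, D, E}; ε-closure = {S, A, B, C, D, E}.
Read 'c': S→{S, C}, A→{S, D}, B→{A}, C→{E}, D→{D}, E→{A}; union {S, A, C, D, E}; ε-closure = {S, A, B, C, D, E}.
Read 'a': S→{S, A, E}, A→{C}, B→{A, B, D}, C→{C}, D→∅, E→{C}; now {S, A, B, C, D, E}.
Read 'c': S→{S, C}, A→{S, D}, B→{A}, C→{E}, D→{D}, E→{A}; union {S, A, C, D, E}; ε-closure = {S, A, B, C, D, E}.
Read 'a': S→{S, A, E}, A→{C}, B→{A, B, D}, C→{C}, D→∅, E→{C}; now {S, A, B, C, D, E}.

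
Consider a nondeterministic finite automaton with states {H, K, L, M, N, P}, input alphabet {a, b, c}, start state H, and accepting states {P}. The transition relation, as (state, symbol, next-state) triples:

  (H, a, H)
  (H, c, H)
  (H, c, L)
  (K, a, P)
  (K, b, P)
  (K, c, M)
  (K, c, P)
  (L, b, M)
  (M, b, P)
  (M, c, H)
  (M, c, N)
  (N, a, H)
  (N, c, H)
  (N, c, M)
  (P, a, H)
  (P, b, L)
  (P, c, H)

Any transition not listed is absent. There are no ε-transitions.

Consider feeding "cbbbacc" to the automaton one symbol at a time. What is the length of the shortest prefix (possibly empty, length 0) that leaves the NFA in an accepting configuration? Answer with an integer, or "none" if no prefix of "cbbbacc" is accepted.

3

Start in {H}.
Read 'c': {H} → {H, L}.
Read 'b': {H, L} → {M}.
Read 'b': {M} → {P}.
None of the earlier sets intersect F, but {P} does.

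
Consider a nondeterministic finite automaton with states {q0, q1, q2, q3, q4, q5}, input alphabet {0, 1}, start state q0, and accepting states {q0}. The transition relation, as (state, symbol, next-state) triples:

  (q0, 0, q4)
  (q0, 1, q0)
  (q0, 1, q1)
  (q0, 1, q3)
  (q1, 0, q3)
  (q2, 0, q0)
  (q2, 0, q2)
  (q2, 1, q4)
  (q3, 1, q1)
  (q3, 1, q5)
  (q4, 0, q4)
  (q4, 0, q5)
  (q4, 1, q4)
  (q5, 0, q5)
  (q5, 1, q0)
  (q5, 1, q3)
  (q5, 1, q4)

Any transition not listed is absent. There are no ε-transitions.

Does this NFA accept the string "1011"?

Start in {q0}.
Read '1': q0→{q0, q1, q3}; now {q0, q1, q3}.
Read '0': q0→{q4}, q1→{q3}, q3→∅; now {q3, q4}.
Read '1': q3→{q1, q5}, q4→{q4}; now {q1, q4, q5}.
Read '1': q1→∅, q4→{q4}, q5→{q0, q3, q4}; now {q0, q3, q4}.
The final set {q0, q3, q4} contains the accepting state q0.

Yes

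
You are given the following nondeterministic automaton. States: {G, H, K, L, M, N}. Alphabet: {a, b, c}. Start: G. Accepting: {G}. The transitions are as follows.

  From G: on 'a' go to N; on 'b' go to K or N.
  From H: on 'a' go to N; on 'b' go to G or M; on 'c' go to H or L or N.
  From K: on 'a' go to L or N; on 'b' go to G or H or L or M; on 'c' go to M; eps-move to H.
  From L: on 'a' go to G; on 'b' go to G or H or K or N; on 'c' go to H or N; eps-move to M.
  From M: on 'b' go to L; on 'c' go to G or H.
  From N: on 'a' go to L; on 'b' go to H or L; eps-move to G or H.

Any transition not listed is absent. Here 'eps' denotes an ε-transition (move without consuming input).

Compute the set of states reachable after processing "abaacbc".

{G, H, L, M, N}

Start in {G}.
Read 'a': {G} → {G, H, N}.
Read 'b': {G, H, N} → {G, H, K, L, M, N}.
Read 'a': {G, H, K, L, M, N} → {G, H, L, M, N}.
Read 'a': {G, H, L, M, N} → {G, H, L, M, N}.
Read 'c': {G, H, L, M, N} → {G, H, L, M, N}.
Read 'b': {G, H, L, M, N} → {G, H, K, L, M, N}.
Read 'c': {G, H, K, L, M, N} → {G, H, L, M, N}.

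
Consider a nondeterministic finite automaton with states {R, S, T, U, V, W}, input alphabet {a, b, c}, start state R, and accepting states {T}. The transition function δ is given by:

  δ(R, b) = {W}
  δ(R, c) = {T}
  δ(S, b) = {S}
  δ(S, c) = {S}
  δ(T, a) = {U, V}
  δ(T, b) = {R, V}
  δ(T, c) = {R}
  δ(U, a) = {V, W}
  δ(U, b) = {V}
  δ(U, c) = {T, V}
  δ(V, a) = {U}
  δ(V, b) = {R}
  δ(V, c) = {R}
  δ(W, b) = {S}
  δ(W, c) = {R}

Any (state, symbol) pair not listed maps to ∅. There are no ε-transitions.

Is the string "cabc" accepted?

Start in {R}.
Read 'c': R→{T}; now {T}.
Read 'a': T→{U, V}; now {U, V}.
Read 'b': U→{V}, V→{R}; now {R, V}.
Read 'c': R→{T}, V→{R}; now {R, T}.
The final set {R, T} contains the accepting state T.

Yes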